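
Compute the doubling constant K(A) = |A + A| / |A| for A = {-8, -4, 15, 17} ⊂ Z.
K = |A + A| / |A| = 10/4 = 5/2

Enumerate A + A = {a + b : a, b ∈ A}. With |A| = 4, there are |A|^2 = 16 ordered sum pairs; collecting distinct values, A + A = {-16, -12, -8, 7, 9, 11, 13, 30, 32, 34}, so |A + A| = 10. Thus K = 10/4 = 5/2. For comparison, the minimum possible |A + A| over all 4-element sets is 2·4 − 1 = 7 (so min K = 7/4), attained only by arithmetic progressions.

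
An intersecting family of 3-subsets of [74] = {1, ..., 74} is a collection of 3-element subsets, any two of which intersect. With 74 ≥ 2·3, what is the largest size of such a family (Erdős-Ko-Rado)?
max |F| = C(73, 2) = 2628

The Erdős-Ko-Rado theorem states: for n ≥ 2k, an intersecting family of k-subsets of an n-element set has size at most C(n − 1, k − 1), with equality for 'star' families {A ⊆ [n] : |A| = k, i ∈ A} (fix an element i). For n = 74, k = 3: C(73, 2) = 2628.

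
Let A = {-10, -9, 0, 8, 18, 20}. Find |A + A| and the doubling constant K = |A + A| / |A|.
K = |A + A| / |A| = 20/6 = 10/3

Enumerate A + A = {a + b : a, b ∈ A}. With |A| = 6, there are |A|^2 = 36 ordered sum pairs; collecting distinct values, A + A = {-20, -19, -18, -10, -9, -2, -1, 0, 8, 9, 10, 11, 16, 18, 20, 26, 28, 36, 38, 40}, so |A + A| = 20. Thus K = 20/6 = 10/3. For comparison, the minimum possible |A + A| over all 6-element sets is 2·6 − 1 = 11 (so min K = 11/6), attained only by arithmetic progressions.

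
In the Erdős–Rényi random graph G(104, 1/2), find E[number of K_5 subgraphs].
E[# K_5] = C(104, 5) · (1/2)^C(5, 2) = 91962520 / 2^10 = 11495315/128 = 89807.1484375

For each 5-subset S of vertices (there are C(104, 5) = 91962520 such S), let X_S = 1 if S induces a K_5 (all C(5, 2) = 10 edges present). Then P(X_S = 1) = (1/2)^10 = 1/1024. By linearity of expectation, E[# K_5] = C(104, 5) · (1/2)^10 = 91962520 / 1024 = 11495315/128 = 89807.1484375.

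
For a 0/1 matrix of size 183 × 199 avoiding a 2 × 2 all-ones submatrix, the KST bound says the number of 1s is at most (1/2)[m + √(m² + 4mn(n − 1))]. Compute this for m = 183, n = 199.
z(183, 199; 2, 2) ≤ (1/2)[183 + √(183² + 4·183·199·198)] = (1/2)[183 + √28875753] = 2778.3082

Kővári–Sós–Turán: let r_1, ..., r_183 be the row sums and z = Σ r_i the total number of 1s. Each pair of columns can share at most one row with both entries 1 (else a 2×2 all-ones block appears), so Σ_i C(r_i, 2) ≤ C(199, 2) = 19701. By convexity Σ_i C(r_i, 2) ≥ 183·C(z/183, 2) = z(z − 183)/(2·183), giving z² − 183z − 183·199·198 ≤ 0 and hence z ≤ (1/2)[183 + √(33489 + 4·7210566)] = (1/2)[183 + √28875753] ≈ (1/2)(183 + 5373.6164) = 2778.3082.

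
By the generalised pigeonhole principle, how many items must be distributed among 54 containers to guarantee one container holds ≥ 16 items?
n = (16 − 1)·54 + 1 = 811

By the generalised pigeonhole principle, to guarantee some box contains ≥ r objects we need more than (r − 1) · k objects total. Threshold: n = (r − 1) · k + 1. With r = 16 and k = 54: n = 15 · 54 + 1 = 810 + 1 = 811. For n = 810 = 15 · 54, we can put exactly 15 objects in every box, avoiding 16 in any single one — so 811 is tight.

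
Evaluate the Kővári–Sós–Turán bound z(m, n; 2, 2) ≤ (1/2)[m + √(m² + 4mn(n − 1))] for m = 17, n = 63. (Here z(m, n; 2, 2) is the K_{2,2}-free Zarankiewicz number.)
z(17, 63; 2, 2) ≤ (1/2)[17 + √(17² + 4·17·63·62)] = (1/2)[17 + √265897] = 266.326

Kővári–Sós–Turán: let r_1, ..., r_17 be the row sums and z = Σ r_i the total number of 1s. Each pair of columns can share at most one row with both entries 1 (else a 2×2 all-ones block appears), so Σ_i C(r_i, 2) ≤ C(63, 2) = 1953. By convexity Σ_i C(r_i, 2) ≥ 17·C(z/17, 2) = z(z − 17)/(2·17), giving z² − 17z − 17·63·62 ≤ 0 and hence z ≤ (1/2)[17 + √(289 + 4·66402)] = (1/2)[17 + √265897] ≈ (1/2)(17 + 515.652) = 266.326.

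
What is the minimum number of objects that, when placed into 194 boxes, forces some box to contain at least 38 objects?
n = (38 − 1)·194 + 1 = 7179

By the generalised pigeonhole principle, to guarantee some box contains ≥ r objects we need more than (r − 1) · k objects total. Threshold: n = (r − 1) · k + 1. With r = 38 and k = 194: n = 37 · 194 + 1 = 7178 + 1 = 7179. For n = 7178 = 37 · 194, we can put exactly 37 objects in every box, avoiding 38 in any single one — so 7179 is tight.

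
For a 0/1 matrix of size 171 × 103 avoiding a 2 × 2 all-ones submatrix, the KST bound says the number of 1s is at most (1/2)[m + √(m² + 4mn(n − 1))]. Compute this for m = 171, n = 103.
z(171, 103; 2, 2) ≤ (1/2)[171 + √(171² + 4·171·103·102)] = (1/2)[171 + √7215345] = 1428.5697

Kővári–Sós–Turán: let r_1, ..., r_171 be the row sums and z = Σ r_i the total number of 1s. Each pair of columns can share at most one row with both entries 1 (else a 2×2 all-ones block appears), so Σ_i C(r_i, 2) ≤ C(103, 2) = 5253. By convexity Σ_i C(r_i, 2) ≥ 171·C(z/171, 2) = z(z − 171)/(2·171), giving z² − 171z − 171·103·102 ≤ 0 and hence z ≤ (1/2)[171 + √(29241 + 4·1796526)] = (1/2)[171 + √7215345] ≈ (1/2)(171 + 2686.1394) = 1428.5697.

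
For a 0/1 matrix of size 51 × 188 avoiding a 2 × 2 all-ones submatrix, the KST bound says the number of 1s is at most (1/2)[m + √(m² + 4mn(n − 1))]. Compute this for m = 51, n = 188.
z(51, 188; 2, 2) ≤ (1/2)[51 + √(51² + 4·51·188·187)] = (1/2)[51 + √7174425] = 1364.7559

Kővári–Sós–Turán: let r_1, ..., r_51 be the row sums and z = Σ r_i the total number of 1s. Each pair of columns can share at most one row with both entries 1 (else a 2×2 all-ones block appears), so Σ_i C(r_i, 2) ≤ C(188, 2) = 17578. By convexity Σ_i C(r_i, 2) ≥ 51·C(z/51, 2) = z(z − 51)/(2·51), giving z² − 51z − 51·188·187 ≤ 0 and hence z ≤ (1/2)[51 + √(2601 + 4·1792956)] = (1/2)[51 + √7174425] ≈ (1/2)(51 + 2678.5117) = 1364.7559.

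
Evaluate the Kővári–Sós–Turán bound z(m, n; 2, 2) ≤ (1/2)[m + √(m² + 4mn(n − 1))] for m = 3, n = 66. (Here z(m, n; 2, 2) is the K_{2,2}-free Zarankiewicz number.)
z(3, 66; 2, 2) ≤ (1/2)[3 + √(3² + 4·3·66·65)] = (1/2)[3 + √51489] = 114.9559

Kővári–Sós–Turán: let r_1, ..., r_3 be the row sums and z = Σ r_i the total number of 1s. Each pair of columns can share at most one row with both entries 1 (else a 2×2 all-ones block appears), so Σ_i C(r_i, 2) ≤ C(66, 2) = 2145. By convexity Σ_i C(r_i, 2) ≥ 3·C(z/3, 2) = z(z − 3)/(2·3), giving z² − 3z − 3·66·65 ≤ 0 and hence z ≤ (1/2)[3 + √(9 + 4·12870)] = (1/2)[3 + √51489] ≈ (1/2)(3 + 226.9119) = 114.9559.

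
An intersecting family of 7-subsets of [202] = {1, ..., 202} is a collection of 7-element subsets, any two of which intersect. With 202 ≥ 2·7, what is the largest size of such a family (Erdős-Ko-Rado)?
max |F| = C(201, 6) = 84944276340

The Erdős-Ko-Rado theorem states: for n ≥ 2k, an intersecting family of k-subsets of an n-element set has size at most C(n − 1, k − 1), with equality for 'star' families {A ⊆ [n] : |A| = k, i ∈ A} (fix an element i). For n = 202, k = 7: C(201, 6) = 84944276340.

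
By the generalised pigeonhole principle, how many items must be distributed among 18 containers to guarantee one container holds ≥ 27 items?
n = (27 − 1)·18 + 1 = 469

By the generalised pigeonhole principle, to guarantee some box contains ≥ r objects we need more than (r − 1) · k objects total. Threshold: n = (r − 1) · k + 1. With r = 27 and k = 18: n = 26 · 18 + 1 = 468 + 1 = 469. For n = 468 = 26 · 18, we can put exactly 26 objects in every box, avoiding 27 in any single one — so 469 is tight.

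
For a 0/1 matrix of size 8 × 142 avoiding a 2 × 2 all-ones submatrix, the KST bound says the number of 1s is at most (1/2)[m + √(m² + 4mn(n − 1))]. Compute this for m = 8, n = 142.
z(8, 142; 2, 2) ≤ (1/2)[8 + √(8² + 4·8·142·141)] = (1/2)[8 + √640768] = 404.2399

Kővári–Sós–Turán: let r_1, ..., r_8 be the row sums and z = Σ r_i the total number of 1s. Each pair of columns can share at most one row with both entries 1 (else a 2×2 all-ones block appears), so Σ_i C(r_i, 2) ≤ C(142, 2) = 10011. By convexity Σ_i C(r_i, 2) ≥ 8·C(z/8, 2) = z(z − 8)/(2·8), giving z² − 8z − 8·142·141 ≤ 0 and hence z ≤ (1/2)[8 + √(64 + 4·160176)] = (1/2)[8 + √640768] ≈ (1/2)(8 + 800.4799) = 404.2399.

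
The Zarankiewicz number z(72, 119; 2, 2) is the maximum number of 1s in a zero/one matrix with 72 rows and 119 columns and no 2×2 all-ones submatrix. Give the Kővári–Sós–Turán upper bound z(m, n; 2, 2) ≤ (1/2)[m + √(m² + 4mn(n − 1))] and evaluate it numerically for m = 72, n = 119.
z(72, 119; 2, 2) ≤ (1/2)[72 + √(72² + 4·72·119·118)] = (1/2)[72 + √4049280] = 1042.1411

Kővári–Sós–Turán: let r_1, ..., r_72 be the row sums and z = Σ r_i the total number of 1s. Each pair of columns can share at most one row with both entries 1 (else a 2×2 all-ones block appears), so Σ_i C(r_i, 2) ≤ C(119, 2) = 7021. By convexity Σ_i C(r_i, 2) ≥ 72·C(z/72, 2) = z(z − 72)/(2·72), giving z² − 72z − 72·119·118 ≤ 0 and hence z ≤ (1/2)[72 + √(5184 + 4·1011024)] = (1/2)[72 + √4049280] ≈ (1/2)(72 + 2012.2823) = 1042.1411.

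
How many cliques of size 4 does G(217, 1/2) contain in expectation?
E[# K_4] = C(217, 4) · (1/2)^C(4, 2) = 89857530 / 2^6 = 44928765/32 = 1404023.90625

For each 4-subset S of vertices (there are C(217, 4) = 89857530 such S), let X_S = 1 if S induces a K_4 (all C(4, 2) = 6 edges present). Then P(X_S = 1) = (1/2)^6 = 1/64. By linearity of expectation, E[# K_4] = C(217, 4) · (1/2)^6 = 89857530 / 64 = 44928765/32 = 1404023.90625.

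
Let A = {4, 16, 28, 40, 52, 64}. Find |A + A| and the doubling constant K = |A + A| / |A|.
K = |A + A| / |A| = 11/6

Enumerate A + A = {a + b : a, b ∈ A}. With |A| = 6, there are |A|^2 = 36 ordered sum pairs; collecting distinct values, A + A = {8, 20, 32, 44, 56, 68, 80, 92, 104, 116, 128}, so |A + A| = 11. Thus K = 11/6. Here |A + A| = 2|A| − 1 = 11, the minimum possible — so K = 11/6 is minimal, which holds iff A is an arithmetic progression.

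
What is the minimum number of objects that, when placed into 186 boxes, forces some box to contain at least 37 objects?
n = (37 − 1)·186 + 1 = 6697

By the generalised pigeonhole principle, to guarantee some box contains ≥ r objects we need more than (r − 1) · k objects total. Threshold: n = (r − 1) · k + 1. With r = 37 and k = 186: n = 36 · 186 + 1 = 6696 + 1 = 6697. For n = 6696 = 36 · 186, we can put exactly 36 objects in every box, avoiding 37 in any single one — so 6697 is tight.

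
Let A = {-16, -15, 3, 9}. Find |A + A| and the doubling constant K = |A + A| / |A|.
K = |A + A| / |A| = 10/4 = 5/2

Enumerate A + A = {a + b : a, b ∈ A}. With |A| = 4, there are |A|^2 = 16 ordered sum pairs; collecting distinct values, A + A = {-32, -31, -30, -13, -12, -7, -6, 6, 12, 18}, so |A + A| = 10. Thus K = 10/4 = 5/2. For comparison, the minimum possible |A + A| over all 4-element sets is 2·4 − 1 = 7 (so min K = 7/4), attained only by arithmetic progressions.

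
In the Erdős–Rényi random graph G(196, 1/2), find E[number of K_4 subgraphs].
E[# K_4] = C(196, 4) · (1/2)^C(4, 2) = 59626385 / 2^6 = 931662.265625

For each 4-subset S of vertices (there are C(196, 4) = 59626385 such S), let X_S = 1 if S induces a K_4 (all C(4, 2) = 6 edges present). Then P(X_S = 1) = (1/2)^6 = 1/64. By linearity of expectation, E[# K_4] = C(196, 4) · (1/2)^6 = 59626385 / 64 = 931662.265625.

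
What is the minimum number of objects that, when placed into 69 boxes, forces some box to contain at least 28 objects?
n = (28 − 1)·69 + 1 = 1864

By the generalised pigeonhole principle, to guarantee some box contains ≥ r objects we need more than (r − 1) · k objects total. Threshold: n = (r − 1) · k + 1. With r = 28 and k = 69: n = 27 · 69 + 1 = 1863 + 1 = 1864. For n = 1863 = 27 · 69, we can put exactly 27 objects in every box, avoiding 28 in any single one — so 1864 is tight.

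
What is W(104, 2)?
W(104, 2) = 104 + 1 = 105

A 2-term AP is any pair of integers, so a monochromatic 2-AP exists iff some colour is used at least twice. With 104 colours, the colouring i ↦ i on {1, ..., 104} uses each colour once, avoiding any monochromatic pair, so W(104, 2) > 104. For {1, ..., 105}, pigeonhole forces two integers of the same colour, which form a monochromatic 2-AP. Hence W(104, 2) = 105.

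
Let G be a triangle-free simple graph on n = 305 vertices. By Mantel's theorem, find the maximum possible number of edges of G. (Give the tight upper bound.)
ex(305, K_3) = ⌊305^2/4⌋ = 23256

Mantel (1907): a triangle-free graph on n vertices has at most ⌊n^2/4⌋ edges, with equality for the complete bipartite graph K_{⌊n/2⌋, ⌈n/2⌉}. For n = 305: ⌊305^2/4⌋ = ⌊93025/4⌋ = 23256. The extremal graph is K_{152, 153}, which has 152·153 = 23256 edges.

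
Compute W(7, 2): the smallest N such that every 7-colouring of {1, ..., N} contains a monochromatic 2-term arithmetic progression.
W(7, 2) = 7 + 1 = 8

A 2-term AP is any pair of integers, so a monochromatic 2-AP exists iff some colour is used at least twice. With 7 colours, the colouring i ↦ i on {1, ..., 7} uses each colour once, avoiding any monochromatic pair, so W(7, 2) > 7. For {1, ..., 8}, pigeonhole forces two integers of the same colour, which form a monochromatic 2-AP. Hence W(7, 2) = 8.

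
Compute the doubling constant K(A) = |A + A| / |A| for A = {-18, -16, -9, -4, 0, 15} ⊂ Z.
K = |A + A| / |A| = 20/6 = 10/3

Enumerate A + A = {a + b : a, b ∈ A}. With |A| = 6, there are |A|^2 = 36 ordered sum pairs; collecting distinct values, A + A = {-36, -34, -32, -27, -25, -22, -20, -18, -16, -13, -9, -8, -4, -3, -1, 0, 6, 11, 15, 30}, so |A + A| = 20. Thus K = 20/6 = 10/3. For comparison, the minimum possible |A + A| over all 6-element sets is 2·6 − 1 = 11 (so min K = 11/6), attained only by arithmetic progressions.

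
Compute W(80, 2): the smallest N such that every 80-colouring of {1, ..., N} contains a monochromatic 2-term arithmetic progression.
W(80, 2) = 80 + 1 = 81

A 2-term AP is any pair of integers, so a monochromatic 2-AP exists iff some colour is used at least twice. With 80 colours, the colouring i ↦ i on {1, ..., 80} uses each colour once, avoiding any monochromatic pair, so W(80, 2) > 80. For {1, ..., 81}, pigeonhole forces two integers of the same colour, which form a monochromatic 2-AP. Hence W(80, 2) = 81.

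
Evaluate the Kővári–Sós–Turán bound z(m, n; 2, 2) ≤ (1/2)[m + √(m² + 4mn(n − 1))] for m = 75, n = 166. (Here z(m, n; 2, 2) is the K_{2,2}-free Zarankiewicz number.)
z(75, 166; 2, 2) ≤ (1/2)[75 + √(75² + 4·75·166·165)] = (1/2)[75 + √8222625] = 1471.256

Kővári–Sós–Turán: let r_1, ..., r_75 be the row sums and z = Σ r_i the total number of 1s. Each pair of columns can share at most one row with both entries 1 (else a 2×2 all-ones block appears), so Σ_i C(r_i, 2) ≤ C(166, 2) = 13695. By convexity Σ_i C(r_i, 2) ≥ 75·C(z/75, 2) = z(z − 75)/(2·75), giving z² − 75z − 75·166·165 ≤ 0 and hence z ≤ (1/2)[75 + √(5625 + 4·2054250)] = (1/2)[75 + √8222625] ≈ (1/2)(75 + 2867.512) = 1471.256.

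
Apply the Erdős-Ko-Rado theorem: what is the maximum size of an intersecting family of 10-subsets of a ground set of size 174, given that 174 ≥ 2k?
max |F| = C(173, 9) = 309571547872015

Erdős-Ko-Rado (1961): when n ≥ 2k, max |F| = C(n−1, k−1). The bound is attained by the star {A : i ∈ A} for any fixed i ∈ [n]. Here C(174−1, 10−1) = C(173, 9) = 309571547872015.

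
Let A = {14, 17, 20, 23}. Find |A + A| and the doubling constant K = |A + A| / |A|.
K = |A + A| / |A| = 7/4

Enumerate A + A = {a + b : a, b ∈ A}. With |A| = 4, there are |A|^2 = 16 ordered sum pairs; collecting distinct values, A + A = {28, 31, 34, 37, 40, 43, 46}, so |A + A| = 7. Thus K = 7/4. Here |A + A| = 2|A| − 1 = 7, the minimum possible — so K = 7/4 is minimal, which holds iff A is an arithmetic progression.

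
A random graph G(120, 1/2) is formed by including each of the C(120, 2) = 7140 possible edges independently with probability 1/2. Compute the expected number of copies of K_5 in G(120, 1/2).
E[# K_5] = C(120, 5) · (1/2)^C(5, 2) = 190578024 / 2^10 = 23822253/128 = 186111.3515625

For each 5-subset S of vertices (there are C(120, 5) = 190578024 such S), let X_S = 1 if S induces a K_5 (all C(5, 2) = 10 edges present). Then P(X_S = 1) = (1/2)^10 = 1/1024. By linearity of expectation, E[# K_5] = C(120, 5) · (1/2)^10 = 190578024 / 1024 = 23822253/128 = 186111.3515625.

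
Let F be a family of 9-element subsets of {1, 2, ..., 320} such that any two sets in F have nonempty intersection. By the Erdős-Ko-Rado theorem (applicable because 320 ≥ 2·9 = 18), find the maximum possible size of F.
max |F| = C(319, 8) = 2434348534543497

The Erdős-Ko-Rado theorem states: for n ≥ 2k, an intersecting family of k-subsets of an n-element set has size at most C(n − 1, k − 1), with equality for 'star' families {A ⊆ [n] : |A| = k, i ∈ A} (fix an element i). For n = 320, k = 9: C(319, 8) = 2434348534543497.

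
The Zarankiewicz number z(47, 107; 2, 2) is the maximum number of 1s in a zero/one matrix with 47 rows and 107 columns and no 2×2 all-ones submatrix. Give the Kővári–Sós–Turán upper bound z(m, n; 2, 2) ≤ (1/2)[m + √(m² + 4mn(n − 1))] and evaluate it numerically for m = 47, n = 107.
z(47, 107; 2, 2) ≤ (1/2)[47 + √(47² + 4·47·107·106)] = (1/2)[47 + √2134505] = 753.9973

Kővári–Sós–Turán: let r_1, ..., r_47 be the row sums and z = Σ r_i the total number of 1s. Each pair of columns can share at most one row with both entries 1 (else a 2×2 all-ones block appears), so Σ_i C(r_i, 2) ≤ C(107, 2) = 5671. By convexity Σ_i C(r_i, 2) ≥ 47·C(z/47, 2) = z(z − 47)/(2·47), giving z² − 47z − 47·107·106 ≤ 0 and hence z ≤ (1/2)[47 + √(2209 + 4·533074)] = (1/2)[47 + √2134505] ≈ (1/2)(47 + 1460.9945) = 753.9973.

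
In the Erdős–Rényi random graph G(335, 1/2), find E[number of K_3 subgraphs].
E[# K_3] = C(335, 3) · (1/2)^C(3, 2) = 6209895 / 2^3 = 776236.875

For each 3-subset S of vertices (there are C(335, 3) = 6209895 such S), let X_S = 1 if S induces a K_3 (all C(3, 2) = 3 edges present). Then P(X_S = 1) = (1/2)^3 = 1/8. By linearity of expectation, E[# K_3] = C(335, 3) · (1/2)^3 = 6209895 / 8 = 776236.875.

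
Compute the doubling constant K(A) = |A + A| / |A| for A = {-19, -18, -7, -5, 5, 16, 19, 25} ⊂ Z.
K = |A + A| / |A| = 33/8

Enumerate A + A = {a + b : a, b ∈ A}. With |A| = 8, there are |A|^2 = 64 ordered sum pairs; collecting distinct values, A + A = {-38, -37, -36, -26, -25, -24, -23, -14, -13, -12, -10, -3, -2, 0, 1, 6, 7, 9, 10, 11, 12, 14, 18, 20, 21, 24, 30, 32, 35, 38, 41, 44, 50}, so |A + A| = 33. Thus K = 33/8. For comparison, the minimum possible |A + A| over all 8-element sets is 2·8 − 1 = 15 (so min K = 15/8), attained only by arithmetic progressions.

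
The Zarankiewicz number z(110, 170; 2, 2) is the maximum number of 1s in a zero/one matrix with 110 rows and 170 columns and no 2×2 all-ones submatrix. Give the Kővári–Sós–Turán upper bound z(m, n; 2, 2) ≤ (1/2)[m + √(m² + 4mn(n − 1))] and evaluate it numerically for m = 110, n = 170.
z(110, 170; 2, 2) ≤ (1/2)[110 + √(110² + 4·110·170·169)] = (1/2)[110 + √12653300] = 1833.5739

Kővári–Sós–Turán: let r_1, ..., r_110 be the row sums and z = Σ r_i the total number of 1s. Each pair of columns can share at most one row with both entries 1 (else a 2×2 all-ones block appears), so Σ_i C(r_i, 2) ≤ C(170, 2) = 14365. By convexity Σ_i C(r_i, 2) ≥ 110·C(z/110, 2) = z(z − 110)/(2·110), giving z² − 110z − 110·170·169 ≤ 0 and hence z ≤ (1/2)[110 + √(12100 + 4·3160300)] = (1/2)[110 + √12653300] ≈ (1/2)(110 + 3557.1477) = 1833.5739.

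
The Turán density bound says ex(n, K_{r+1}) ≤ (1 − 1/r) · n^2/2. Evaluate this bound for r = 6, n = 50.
Turán density bound = (5/6) · 50^2/2 = 3125/3 ≈ 1041.6667

Turán's theorem: ex(n, K_{r+1}) is achieved by the complete r-partite Turán graph T(n, r) with parts as balanced as possible, and is at most (1 − 1/r) · n^2/2. For r = 6, n = 50: the density bound is (5/6) · 2500/2 = 3125/3 ≈ 1041.6667. The integer-valued extremum is e(T(50, 6)) = 1041, which is strictly less than the density bound 3125/3 since 6 ∤ 50 (the parts of T(50, 6) cannot all be equal).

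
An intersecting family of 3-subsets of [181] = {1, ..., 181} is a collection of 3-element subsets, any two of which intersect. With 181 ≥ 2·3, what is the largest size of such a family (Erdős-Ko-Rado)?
max |F| = C(180, 2) = 16110

The Erdős-Ko-Rado theorem states: for n ≥ 2k, an intersecting family of k-subsets of an n-element set has size at most C(n − 1, k − 1), with equality for 'star' families {A ⊆ [n] : |A| = k, i ∈ A} (fix an element i). For n = 181, k = 3: C(180, 2) = 16110.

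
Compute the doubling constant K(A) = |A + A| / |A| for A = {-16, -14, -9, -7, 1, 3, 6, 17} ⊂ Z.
K = |A + A| / |A| = 32/8 = 4

Enumerate A + A = {a + b : a, b ∈ A}. With |A| = 8, there are |A|^2 = 64 ordered sum pairs; collecting distinct values, A + A = {-32, -30, -28, -25, -23, -21, -18, -16, -15, -14, -13, -11, -10, -8, -6, -4, -3, -1, 1, 2, 3, 4, 6, 7, 8, 9, 10, 12, 18, 20, 23, 34}, so |A + A| = 32. Thus K = 32/8 = 4. For comparison, the minimum possible |A + A| over all 8-element sets is 2·8 − 1 = 15 (so min K = 15/8), attained only by arithmetic progressions.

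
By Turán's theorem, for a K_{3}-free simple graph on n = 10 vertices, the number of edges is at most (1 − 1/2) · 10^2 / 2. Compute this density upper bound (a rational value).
Turán density bound = (1/2) · 10^2/2 = 25

Turán's theorem: ex(n, K_{r+1}) is achieved by the complete r-partite Turán graph T(n, r) with parts as balanced as possible, and is at most (1 − 1/r) · n^2/2. For r = 2, n = 10: the density bound is (1/2) · 100/2 = 25. Since 2 ∣ 10, the Turán graph T(10, 2) has parts of equal size 5, and its edge count e(T(10, 2)) = 25 attains the density bound exactly.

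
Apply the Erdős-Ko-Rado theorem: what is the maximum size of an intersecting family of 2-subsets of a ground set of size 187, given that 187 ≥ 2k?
max |F| = C(186, 1) = 186

The Erdős-Ko-Rado theorem states: for n ≥ 2k, an intersecting family of k-subsets of an n-element set has size at most C(n − 1, k − 1), with equality for 'star' families {A ⊆ [n] : |A| = k, i ∈ A} (fix an element i). For n = 187, k = 2: C(186, 1) = 186.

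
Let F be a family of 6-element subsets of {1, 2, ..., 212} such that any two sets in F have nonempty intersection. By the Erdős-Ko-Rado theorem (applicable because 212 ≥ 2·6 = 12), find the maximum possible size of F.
max |F| = C(211, 5) = 3322771452

The Erdős-Ko-Rado theorem states: for n ≥ 2k, an intersecting family of k-subsets of an n-element set has size at most C(n − 1, k − 1), with equality for 'star' families {A ⊆ [n] : |A| = k, i ∈ A} (fix an element i). For n = 212, k = 6: C(211, 5) = 3322771452.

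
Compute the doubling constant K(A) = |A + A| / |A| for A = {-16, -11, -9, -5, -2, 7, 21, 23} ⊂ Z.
K = |A + A| / |A| = 31/8

Enumerate A + A = {a + b : a, b ∈ A}. With |A| = 8, there are |A|^2 = 64 ordered sum pairs; collecting distinct values, A + A = {-32, -27, -25, -22, -21, -20, -18, -16, -14, -13, -11, -10, -9, -7, -4, -2, 2, 5, 7, 10, 12, 14, 16, 18, 19, 21, 28, 30, 42, 44, 46}, so |A + A| = 31. Thus K = 31/8. For comparison, the minimum possible |A + A| over all 8-element sets is 2·8 − 1 = 15 (so min K = 15/8), attained only by arithmetic progressions.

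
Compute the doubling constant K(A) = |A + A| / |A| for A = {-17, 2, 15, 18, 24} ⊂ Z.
K = |A + A| / |A| = 15/5 = 3

Enumerate A + A = {a + b : a, b ∈ A}. With |A| = 5, there are |A|^2 = 25 ordered sum pairs; collecting distinct values, A + A = {-34, -15, -2, 1, 4, 7, 17, 20, 26, 30, 33, 36, 39, 42, 48}, so |A + A| = 15. Thus K = 15/5 = 3. For comparison, the minimum possible |A + A| over all 5-element sets is 2·5 − 1 = 9 (so min K = 9/5), attained only by arithmetic progressions.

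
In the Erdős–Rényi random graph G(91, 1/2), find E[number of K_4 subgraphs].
E[# K_4] = C(91, 4) · (1/2)^C(4, 2) = 2672670 / 2^6 = 1336335/32 = 41760.46875

For each 4-subset S of vertices (there are C(91, 4) = 2672670 such S), let X_S = 1 if S induces a K_4 (all C(4, 2) = 6 edges present). Then P(X_S = 1) = (1/2)^6 = 1/64. By linearity of expectation, E[# K_4] = C(91, 4) · (1/2)^6 = 2672670 / 64 = 1336335/32 = 41760.46875.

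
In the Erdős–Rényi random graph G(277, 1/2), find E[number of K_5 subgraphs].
E[# K_5] = C(277, 5) · (1/2)^C(5, 2) = 13105497405 / 2^10 ≈ 12798337.309570

For each 5-subset S of vertices (there are C(277, 5) = 13105497405 such S), let X_S = 1 if S induces a K_5 (all C(5, 2) = 10 edges present). Then P(X_S = 1) = (1/2)^10 = 1/1024. By linearity of expectation, E[# K_5] = C(277, 5) · (1/2)^10 = 13105497405 / 1024 ≈ 12798337.309570.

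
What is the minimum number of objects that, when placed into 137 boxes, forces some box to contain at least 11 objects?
n = (11 − 1)·137 + 1 = 1371

By the generalised pigeonhole principle, to guarantee some box contains ≥ r objects we need more than (r − 1) · k objects total. Threshold: n = (r − 1) · k + 1. With r = 11 and k = 137: n = 10 · 137 + 1 = 1370 + 1 = 1371. For n = 1370 = 10 · 137, we can put exactly 10 objects in every box, avoiding 11 in any single one — so 1371 is tight.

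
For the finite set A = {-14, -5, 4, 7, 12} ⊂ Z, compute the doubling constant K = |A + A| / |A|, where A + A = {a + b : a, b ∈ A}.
K = |A + A| / |A| = 14/5

Enumerate A + A = {a + b : a, b ∈ A}. With |A| = 5, there are |A|^2 = 25 ordered sum pairs; collecting distinct values, A + A = {-28, -19, -10, -7, -2, -1, 2, 7, 8, 11, 14, 16, 19, 24}, so |A + A| = 14. Thus K = 14/5. For comparison, the minimum possible |A + A| over all 5-element sets is 2·5 − 1 = 9 (so min K = 9/5), attained only by arithmetic progressions.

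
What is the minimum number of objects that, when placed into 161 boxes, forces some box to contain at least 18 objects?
n = (18 − 1)·161 + 1 = 2738

By the generalised pigeonhole principle, to guarantee some box contains ≥ r objects we need more than (r − 1) · k objects total. Threshold: n = (r − 1) · k + 1. With r = 18 and k = 161: n = 17 · 161 + 1 = 2737 + 1 = 2738. For n = 2737 = 17 · 161, we can put exactly 17 objects in every box, avoiding 18 in any single one — so 2738 is tight.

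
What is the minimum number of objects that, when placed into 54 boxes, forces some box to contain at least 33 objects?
n = (33 − 1)·54 + 1 = 1729

By the generalised pigeonhole principle, to guarantee some box contains ≥ r objects we need more than (r − 1) · k objects total. Threshold: n = (r − 1) · k + 1. With r = 33 and k = 54: n = 32 · 54 + 1 = 1728 + 1 = 1729. For n = 1728 = 32 · 54, we can put exactly 32 objects in every box, avoiding 33 in any single one — so 1729 is tight.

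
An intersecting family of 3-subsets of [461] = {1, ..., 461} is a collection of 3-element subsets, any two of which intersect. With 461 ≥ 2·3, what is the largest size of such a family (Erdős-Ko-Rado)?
max |F| = C(460, 2) = 105570

Erdős-Ko-Rado (1961): when n ≥ 2k, max |F| = C(n−1, k−1). The bound is attained by the star {A : i ∈ A} for any fixed i ∈ [n]. Here C(461−1, 3−1) = C(460, 2) = 105570.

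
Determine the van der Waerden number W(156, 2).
W(156, 2) = 156 + 1 = 157

A 2-term AP is any pair of integers, so a monochromatic 2-AP exists iff some colour is used at least twice. With 156 colours, the colouring i ↦ i on {1, ..., 156} uses each colour once, avoiding any monochromatic pair, so W(156, 2) > 156. For {1, ..., 157}, pigeonhole forces two integers of the same colour, which form a monochromatic 2-AP. Hence W(156, 2) = 157.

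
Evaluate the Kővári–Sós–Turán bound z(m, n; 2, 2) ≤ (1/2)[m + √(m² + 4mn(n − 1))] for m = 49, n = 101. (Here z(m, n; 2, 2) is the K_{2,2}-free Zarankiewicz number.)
z(49, 101; 2, 2) ≤ (1/2)[49 + √(49² + 4·49·101·100)] = (1/2)[49 + √1982001] = 728.4178

Kővári–Sós–Turán: let r_1, ..., r_49 be the row sums and z = Σ r_i the total number of 1s. Each pair of columns can share at most one row with both entries 1 (else a 2×2 all-ones block appears), so Σ_i C(r_i, 2) ≤ C(101, 2) = 5050. By convexity Σ_i C(r_i, 2) ≥ 49·C(z/49, 2) = z(z − 49)/(2·49), giving z² − 49z − 49·101·100 ≤ 0 and hence z ≤ (1/2)[49 + √(2401 + 4·494900)] = (1/2)[49 + √1982001] ≈ (1/2)(49 + 1407.8356) = 728.4178.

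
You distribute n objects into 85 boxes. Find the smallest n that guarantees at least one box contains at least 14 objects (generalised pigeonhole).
n = (14 − 1)·85 + 1 = 1106

By the generalised pigeonhole principle, to guarantee some box contains ≥ r objects we need more than (r − 1) · k objects total. Threshold: n = (r − 1) · k + 1. With r = 14 and k = 85: n = 13 · 85 + 1 = 1105 + 1 = 1106. For n = 1105 = 13 · 85, we can put exactly 13 objects in every box, avoiding 14 in any single one — so 1106 is tight.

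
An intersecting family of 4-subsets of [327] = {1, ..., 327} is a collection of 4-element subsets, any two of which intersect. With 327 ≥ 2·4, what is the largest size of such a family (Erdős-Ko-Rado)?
max |F| = C(326, 3) = 5721300

The Erdős-Ko-Rado theorem states: for n ≥ 2k, an intersecting family of k-subsets of an n-element set has size at most C(n − 1, k − 1), with equality for 'star' families {A ⊆ [n] : |A| = k, i ∈ A} (fix an element i). For n = 327, k = 4: C(326, 3) = 5721300.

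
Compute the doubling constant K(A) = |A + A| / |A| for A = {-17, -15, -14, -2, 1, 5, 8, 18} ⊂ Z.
K = |A + A| / |A| = 31/8

Enumerate A + A = {a + b : a, b ∈ A}. With |A| = 8, there are |A|^2 = 64 ordered sum pairs; collecting distinct values, A + A = {-34, -32, -31, -30, -29, -28, -19, -17, -16, -14, -13, -12, -10, -9, -7, -6, -4, -1, 1, 2, 3, 4, 6, 9, 10, 13, 16, 19, 23, 26, 36}, so |A + A| = 31. Thus K = 31/8. For comparison, the minimum possible |A + A| over all 8-element sets is 2·8 − 1 = 15 (so min K = 15/8), attained only by arithmetic progressions.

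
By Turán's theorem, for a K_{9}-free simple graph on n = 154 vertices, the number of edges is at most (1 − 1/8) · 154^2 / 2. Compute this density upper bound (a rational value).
Turán density bound = (7/8) · 154^2/2 = 41503/4 ≈ 10375.75

Turán's theorem: ex(n, K_{r+1}) is achieved by the complete r-partite Turán graph T(n, r) with parts as balanced as possible, and is at most (1 − 1/r) · n^2/2. For r = 8, n = 154: the density bound is (7/8) · 23716/2 = 41503/4 ≈ 10375.75. The integer-valued extremum is e(T(154, 8)) = 10375, which is strictly less than the density bound 41503/4 since 8 ∤ 154 (the parts of T(154, 8) cannot all be equal).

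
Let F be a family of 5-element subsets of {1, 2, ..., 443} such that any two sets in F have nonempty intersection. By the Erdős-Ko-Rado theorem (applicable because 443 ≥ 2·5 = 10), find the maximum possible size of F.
max |F| = C(442, 4) = 1568797230

Erdős-Ko-Rado (1961): when n ≥ 2k, max |F| = C(n−1, k−1). The bound is attained by the star {A : i ∈ A} for any fixed i ∈ [n]. Here C(443−1, 5−1) = C(442, 4) = 1568797230.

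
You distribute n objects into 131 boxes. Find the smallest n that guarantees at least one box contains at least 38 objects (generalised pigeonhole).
n = (38 − 1)·131 + 1 = 4848

By the generalised pigeonhole principle, to guarantee some box contains ≥ r objects we need more than (r − 1) · k objects total. Threshold: n = (r − 1) · k + 1. With r = 38 and k = 131: n = 37 · 131 + 1 = 4847 + 1 = 4848. For n = 4847 = 37 · 131, we can put exactly 37 objects in every box, avoiding 38 in any single one — so 4848 is tight.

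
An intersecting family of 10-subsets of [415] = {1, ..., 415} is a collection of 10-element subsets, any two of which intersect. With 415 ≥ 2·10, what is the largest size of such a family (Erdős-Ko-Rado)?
max |F| = C(414, 9) = 902015848971049582

The Erdős-Ko-Rado theorem states: for n ≥ 2k, an intersecting family of k-subsets of an n-element set has size at most C(n − 1, k − 1), with equality for 'star' families {A ⊆ [n] : |A| = k, i ∈ A} (fix an element i). For n = 415, k = 10: C(414, 9) = 902015848971049582.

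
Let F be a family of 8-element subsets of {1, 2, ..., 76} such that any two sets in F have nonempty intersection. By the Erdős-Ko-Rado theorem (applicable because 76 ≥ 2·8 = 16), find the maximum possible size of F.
max |F| = C(75, 7) = 1984829850

Erdős-Ko-Rado (1961): when n ≥ 2k, max |F| = C(n−1, k−1). The bound is attained by the star {A : i ∈ A} for any fixed i ∈ [n]. Here C(76−1, 8−1) = C(75, 7) = 1984829850.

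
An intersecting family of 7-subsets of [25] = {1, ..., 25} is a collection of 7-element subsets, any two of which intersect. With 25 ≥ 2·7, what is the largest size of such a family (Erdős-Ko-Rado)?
max |F| = C(24, 6) = 134596

The Erdős-Ko-Rado theorem states: for n ≥ 2k, an intersecting family of k-subsets of an n-element set has size at most C(n − 1, k − 1), with equality for 'star' families {A ⊆ [n] : |A| = k, i ∈ A} (fix an element i). For n = 25, k = 7: C(24, 6) = 134596.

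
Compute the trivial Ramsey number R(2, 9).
R(2, 9) = 9

R(2, k) = k for all k ≥ 2: in a 2-colouring of K_k, either some edge is red (a red K_2) or all edges are blue (a blue K_k). And K_{8} coloured all-blue has no blue K_9, so R(2, 9) > 8. Hence R(2, 9) = 9.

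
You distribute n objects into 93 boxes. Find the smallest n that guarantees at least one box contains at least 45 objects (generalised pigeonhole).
n = (45 − 1)·93 + 1 = 4093

By the generalised pigeonhole principle, to guarantee some box contains ≥ r objects we need more than (r − 1) · k objects total. Threshold: n = (r − 1) · k + 1. With r = 45 and k = 93: n = 44 · 93 + 1 = 4092 + 1 = 4093. For n = 4092 = 44 · 93, we can put exactly 44 objects in every box, avoiding 45 in any single one — so 4093 is tight.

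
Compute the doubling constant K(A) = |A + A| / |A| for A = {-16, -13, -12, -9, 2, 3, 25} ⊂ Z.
K = |A + A| / |A| = 26/7

Enumerate A + A = {a + b : a, b ∈ A}. With |A| = 7, there are |A|^2 = 49 ordered sum pairs; collecting distinct values, A + A = {-32, -29, -28, -26, -25, -24, -22, -21, -18, -14, -13, -11, -10, -9, -7, -6, 4, 5, 6, 9, 12, 13, 16, 27, 28, 50}, so |A + A| = 26. Thus K = 26/7. For comparison, the minimum possible |A + A| over all 7-element sets is 2·7 − 1 = 13 (so min K = 13/7), attained only by arithmetic progressions.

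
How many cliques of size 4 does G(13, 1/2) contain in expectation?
E[# K_4] = C(13, 4) · (1/2)^C(4, 2) = 715 / 2^6 = 11.171875

For each 4-subset S of vertices (there are C(13, 4) = 715 such S), let X_S = 1 if S induces a K_4 (all C(4, 2) = 6 edges present). Then P(X_S = 1) = (1/2)^6 = 1/64. By linearity of expectation, E[# K_4] = C(13, 4) · (1/2)^6 = 715 / 64 = 11.171875.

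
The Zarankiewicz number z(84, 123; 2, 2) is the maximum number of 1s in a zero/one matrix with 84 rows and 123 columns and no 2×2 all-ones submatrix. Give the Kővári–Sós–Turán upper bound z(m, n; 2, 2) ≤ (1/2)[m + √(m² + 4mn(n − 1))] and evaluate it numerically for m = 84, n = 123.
z(84, 123; 2, 2) ≤ (1/2)[84 + √(84² + 4·84·123·122)] = (1/2)[84 + √5049072] = 1165.507

Kővári–Sós–Turán: let r_1, ..., r_84 be the row sums and z = Σ r_i the total number of 1s. Each pair of columns can share at most one row with both entries 1 (else a 2×2 all-ones block appears), so Σ_i C(r_i, 2) ≤ C(123, 2) = 7503. By convexity Σ_i C(r_i, 2) ≥ 84·C(z/84, 2) = z(z − 84)/(2·84), giving z² − 84z − 84·123·122 ≤ 0 and hence z ≤ (1/2)[84 + √(7056 + 4·1260504)] = (1/2)[84 + √5049072] ≈ (1/2)(84 + 2247.014) = 1165.507.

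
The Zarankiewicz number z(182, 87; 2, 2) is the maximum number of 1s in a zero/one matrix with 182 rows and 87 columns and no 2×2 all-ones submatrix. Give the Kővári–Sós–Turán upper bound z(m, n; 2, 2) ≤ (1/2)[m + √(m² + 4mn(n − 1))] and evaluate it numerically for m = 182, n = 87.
z(182, 87; 2, 2) ≤ (1/2)[182 + √(182² + 4·182·87·86)] = (1/2)[182 + √5480020] = 1261.4721

Kővári–Sós–Turán: let r_1, ..., r_182 be the row sums and z = Σ r_i the total number of 1s. Each pair of columns can share at most one row with both entries 1 (else a 2×2 all-ones block appears), so Σ_i C(r_i, 2) ≤ C(87, 2) = 3741. By convexity Σ_i C(r_i, 2) ≥ 182·C(z/182, 2) = z(z − 182)/(2·182), giving z² − 182z − 182·87·86 ≤ 0 and hence z ≤ (1/2)[182 + √(33124 + 4·1361724)] = (1/2)[182 + √5480020] ≈ (1/2)(182 + 2340.9443) = 1261.4721.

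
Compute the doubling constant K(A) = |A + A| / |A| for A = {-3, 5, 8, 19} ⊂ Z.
K = |A + A| / |A| = 9/4

Enumerate A + A = {a + b : a, b ∈ A}. With |A| = 4, there are |A|^2 = 16 ordered sum pairs; collecting distinct values, A + A = {-6, 2, 5, 10, 13, 16, 24, 27, 38}, so |A + A| = 9. Thus K = 9/4. For comparison, the minimum possible |A + A| over all 4-element sets is 2·4 − 1 = 7 (so min K = 7/4), attained only by arithmetic progressions.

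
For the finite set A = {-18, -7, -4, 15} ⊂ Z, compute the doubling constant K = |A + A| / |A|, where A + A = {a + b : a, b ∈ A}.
K = |A + A| / |A| = 10/4 = 5/2

Enumerate A + A = {a + b : a, b ∈ A}. With |A| = 4, there are |A|^2 = 16 ordered sum pairs; collecting distinct values, A + A = {-36, -25, -22, -14, -11, -8, -3, 8, 11, 30}, so |A + A| = 10. Thus K = 10/4 = 5/2. For comparison, the minimum possible |A + A| over all 4-element sets is 2·4 − 1 = 7 (so min K = 7/4), attained only by arithmetic progressions.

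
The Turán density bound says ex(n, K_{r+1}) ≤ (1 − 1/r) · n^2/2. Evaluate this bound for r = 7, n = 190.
Turán density bound = (6/7) · 190^2/2 = 108300/7 ≈ 15471.4286

Turán's theorem: ex(n, K_{r+1}) is achieved by the complete r-partite Turán graph T(n, r) with parts as balanced as possible, and is at most (1 − 1/r) · n^2/2. For r = 7, n = 190: the density bound is (6/7) · 36100/2 = 108300/7 ≈ 15471.4286. The integer-valued extremum is e(T(190, 7)) = 15471, which is strictly less than the density bound 108300/7 since 7 ∤ 190 (the parts of T(190, 7) cannot all be equal).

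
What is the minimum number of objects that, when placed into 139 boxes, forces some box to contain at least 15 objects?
n = (15 − 1)·139 + 1 = 1947

By the generalised pigeonhole principle, to guarantee some box contains ≥ r objects we need more than (r − 1) · k objects total. Threshold: n = (r − 1) · k + 1. With r = 15 and k = 139: n = 14 · 139 + 1 = 1946 + 1 = 1947. For n = 1946 = 14 · 139, we can put exactly 14 objects in every box, avoiding 15 in any single one — so 1947 is tight.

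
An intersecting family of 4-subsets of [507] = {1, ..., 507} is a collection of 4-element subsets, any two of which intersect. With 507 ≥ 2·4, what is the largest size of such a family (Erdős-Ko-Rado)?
max |F| = C(506, 3) = 21464520

The Erdős-Ko-Rado theorem states: for n ≥ 2k, an intersecting family of k-subsets of an n-element set has size at most C(n − 1, k − 1), with equality for 'star' families {A ⊆ [n] : |A| = k, i ∈ A} (fix an element i). For n = 507, k = 4: C(506, 3) = 21464520.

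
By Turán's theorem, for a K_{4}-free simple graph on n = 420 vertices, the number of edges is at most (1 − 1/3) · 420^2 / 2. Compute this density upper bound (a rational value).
Turán density bound = (2/3) · 420^2/2 = 58800

Turán's theorem: ex(n, K_{r+1}) is achieved by the complete r-partite Turán graph T(n, r) with parts as balanced as possible, and is at most (1 − 1/r) · n^2/2. For r = 3, n = 420: the density bound is (2/3) · 176400/2 = 58800. Since 3 ∣ 420, the Turán graph T(420, 3) has parts of equal size 140, and its edge count e(T(420, 3)) = 58800 attains the density bound exactly.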